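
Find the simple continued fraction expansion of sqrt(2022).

Write x_i = (sqrt(2022) + m_i)/d_i with (m_0, d_0) = (0, 1). a_0 = floor(sqrt(2022)) = 44, since 44^2 = 1936 <= 2022 < 2025 = 45^2.
Iterate m_{i+1} = d_i*a_i - m_i, d_{i+1} = (2022 - m_{i+1}^2)/d_i, a_{i+1} = floor((a_0 + m_{i+1})/d_{i+1}):
  m_1 = 1*44 - 0 = 44, d_1 = (2022 - 44^2)/1 = 86/1 = 86, a_1 = floor((44 + 44)/86) = 1.
  m_2 = 86*1 - 44 = 42, d_2 = (2022 - 42^2)/86 = 258/86 = 3, a_2 = floor((44 + 42)/3) = 28.
  m_3 = 3*28 - 42 = 42, d_3 = (2022 - 42^2)/3 = 258/3 = 86, a_3 = floor((44 + 42)/86) = 1.
  m_4 = 86*1 - 42 = 44, d_4 = (2022 - 44^2)/86 = 86/86 = 1, a_4 = floor((44 + 44)/1) = 88.
  m_5 = 1*88 - 44 = 44, d_5 = (2022 - 44^2)/1 = 86/1 = 86: (m_5, d_5) = (m_1, d_1) = (44, 86), so from here the quotients repeat a_1, ..., a_4; the period length is 4.
Hence the expansion of sqrt(2022) is a_0 = 44 followed by the repeating block 1, 28, 1, 88 (period 4).

[44; (1, 28, 1, 88)]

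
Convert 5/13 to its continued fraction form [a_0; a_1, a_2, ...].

[0; 2, 1, 1, 2]

Run the Euclidean algorithm on 5 and 13; the successive quotients are the partial quotients a_0, a_1, ... (each step inverts the fractional part left over by the previous one):
  5 = 0*13 + 5, so a_0 = 0.
  13 = 2*5 + 3, so a_1 = 2.
  5 = 1*3 + 2, so a_2 = 1.
  3 = 1*2 + 1, so a_3 = 1.
  2 = 2*1 + 0, so a_4 = 2.
The remainder reaches 0 after 5 divisions, so the expansion has 5 partial quotients, read off in order.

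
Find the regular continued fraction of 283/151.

[1; 1, 6, 1, 18]

Run the Euclidean algorithm on 283 and 151; the successive quotients are the partial quotients a_0, a_1, ... (each step inverts the fractional part left over by the previous one):
  283 = 1*151 + 132, so a_0 = 1.
  151 = 1*132 + 19, so a_1 = 1.
  132 = 6*19 + 18, so a_2 = 6.
  19 = 1*18 + 1, so a_3 = 1.
  18 = 18*1 + 0, so a_4 = 18.
The remainder reaches 0 after 5 divisions, so the expansion has 5 partial quotients, read off in order.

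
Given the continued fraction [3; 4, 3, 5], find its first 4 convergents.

Using the convergent recurrence p_i = a_i*p_{i-1} + p_{i-2}, q_i = a_i*q_{i-1} + q_{i-2} with p_{-2}=0, p_{-1}=1, q_{-2}=1, q_{-1}=0:
  i=0: a_0=3, p_0 = 3*1 + 0 = 3, q_0 = 3*0 + 1 = 1.
  i=1: a_1=4, p_1 = 4*3 + 1 = 13, q_1 = 4*1 + 0 = 4.
  i=2: a_2=3, p_2 = 3*13 + 3 = 42, q_2 = 3*4 + 1 = 13.
  i=3: a_3=5, p_3 = 5*42 + 13 = 223, q_3 = 5*13 + 4 = 69.

3/1, 13/4, 42/13, 223/69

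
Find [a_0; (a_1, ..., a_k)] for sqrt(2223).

[47; (6, 1, 2, 1, 1, 1, 2, 1, 6, 94)]

Write x_i = (sqrt(2223) + m_i)/d_i with (m_0, d_0) = (0, 1). a_0 = floor(sqrt(2223)) = 47, since 47^2 = 2209 <= 2223 < 2304 = 48^2.
Iterate m_{i+1} = d_i*a_i - m_i, d_{i+1} = (2223 - m_{i+1}^2)/d_i, a_{i+1} = floor((a_0 + m_{i+1})/d_{i+1}):
  m_1 = 1*47 - 0 = 47, d_1 = (2223 - 47^2)/1 = 14/1 = 14, a_1 = floor((47 + 47)/14) = 6.
  m_2 = 14*6 - 47 = 37, d_2 = (2223 - 37^2)/14 = 854/14 = 61, a_2 = floor((47 + 37)/61) = 1.
  m_3 = 61*1 - 37 = 24, d_3 = (2223 - 24^2)/61 = 1647/61 = 27, a_3 = floor((47 + 24)/27) = 2.
  m_4 = 27*2 - 24 = 30, d_4 = (2223 - 30^2)/27 = 1323/27 = 49, a_4 = floor((47 + 30)/49) = 1.
  m_5 = 49*1 - 30 = 19, d_5 = (2223 - 19^2)/49 = 1862/49 = 38, a_5 = floor((47 + 19)/38) = 1.
  m_6 = 38*1 - 19 = 19, d_6 = (2223 - 19^2)/38 = 1862/38 = 49, a_6 = floor((47 + 19)/49) = 1.
  m_7 = 49*1 - 19 = 30, d_7 = (2223 - 30^2)/49 = 1323/49 = 27, a_7 = floor((47 + 30)/27) = 2.
  m_8 = 27*2 - 30 = 24, d_8 = (2223 - 24^2)/27 = 1647/27 = 61, a_8 = floor((47 + 24)/61) = 1.
  m_9 = 61*1 - 24 = 37, d_9 = (2223 - 37^2)/61 = 854/61 = 14, a_9 = floor((47 + 37)/14) = 6.
  m_10 = 14*6 - 37 = 47, d_10 = (2223 - 47^2)/14 = 14/14 = 1, a_10 = floor((47 + 47)/1) = 94.
  m_11 = 1*94 - 47 = 47, d_11 = (2223 - 47^2)/1 = 14/1 = 14: (m_11, d_11) = (m_1, d_1) = (47, 14), so from here the quotients repeat a_1, ..., a_10; the period length is 10.
Hence the expansion of sqrt(2223) is a_0 = 47 followed by the repeating block 6, 1, 2, 1, 1, 1, 2, 1, 6, 94 (period 10).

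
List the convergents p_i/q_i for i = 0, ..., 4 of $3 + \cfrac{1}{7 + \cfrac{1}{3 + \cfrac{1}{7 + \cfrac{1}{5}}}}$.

Using the convergent recurrence p_i = a_i*p_{i-1} + p_{i-2}, q_i = a_i*q_{i-1} + q_{i-2} with p_{-2}=0, p_{-1}=1, q_{-2}=1, q_{-1}=0:
  i=0: a_0=3, p_0 = 3*1 + 0 = 3, q_0 = 3*0 + 1 = 1.
  i=1: a_1=7, p_1 = 7*3 + 1 = 22, q_1 = 7*1 + 0 = 7.
  i=2: a_2=3, p_2 = 3*22 + 3 = 69, q_2 = 3*7 + 1 = 22.
  i=3: a_3=7, p_3 = 7*69 + 22 = 505, q_3 = 7*22 + 7 = 161.
  i=4: a_4=5, p_4 = 5*505 + 69 = 2594, q_4 = 5*161 + 22 = 827.

3/1, 22/7, 69/22, 505/161, 2594/827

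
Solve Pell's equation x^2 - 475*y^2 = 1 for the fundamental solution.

First expand sqrt(475) as a continued fraction. With x_i = (sqrt(475) + m_i)/d_i and (m_0, d_0) = (0, 1): a_0 = floor(sqrt(475)) = 21, since 21^2 = 441 <= 475 < 484 = 22^2.
Iterate m_{i+1} = d_i*a_i - m_i, d_{i+1} = (475 - m_{i+1}^2)/d_i, a_{i+1} = floor((a_0 + m_{i+1})/d_{i+1}):
  m_1 = 1*21 - 0 = 21, d_1 = (475 - 21^2)/1 = 34/1 = 34, a_1 = floor((21 + 21)/34) = 1.
  m_2 = 34*1 - 21 = 13, d_2 = (475 - 13^2)/34 = 306/34 = 9, a_2 = floor((21 + 13)/9) = 3.
  m_3 = 9*3 - 13 = 14, d_3 = (475 - 14^2)/9 = 279/9 = 31, a_3 = floor((21 + 14)/31) = 1.
  m_4 = 31*1 - 14 = 17, d_4 = (475 - 17^2)/31 = 186/31 = 6, a_4 = floor((21 + 17)/6) = 6.
  m_5 = 6*6 - 17 = 19, d_5 = (475 - 19^2)/6 = 114/6 = 19, a_5 = floor((21 + 19)/19) = 2.
  m_6 = 19*2 - 19 = 19, d_6 = (475 - 19^2)/19 = 114/19 = 6, a_6 = floor((21 + 19)/6) = 6.
  m_7 = 6*6 - 19 = 17, d_7 = (475 - 17^2)/6 = 186/6 = 31, a_7 = floor((21 + 17)/31) = 1.
  m_8 = 31*1 - 17 = 14, d_8 = (475 - 14^2)/31 = 279/31 = 9, a_8 = floor((21 + 14)/9) = 3.
  m_9 = 9*3 - 14 = 13, d_9 = (475 - 13^2)/9 = 306/9 = 34, a_9 = floor((21 + 13)/34) = 1.
  m_10 = 34*1 - 13 = 21, d_10 = (475 - 21^2)/34 = 34/34 = 1, a_10 = floor((21 + 21)/1) = 42.
  m_11 = 1*42 - 21 = 21, d_11 = (475 - 21^2)/1 = 34/1 = 34: (m_11, d_11) = (m_1, d_1) = (21, 34), so from here the quotients repeat a_1, ..., a_10; the period length is 10.
So sqrt(475) = [21; (1, 3, 1, 6, 2, 6, 1, 3, 1, 42)] with period length k = 10.
k is even, so the fundamental solution of x^2 - 475y^2 = 1 is (p_{k-1}, q_{k-1}) = (p_9, q_9); compute convergents through index 9.
Convergents (p_i = a_i*p_{i-1} + p_{i-2}, q_i = a_i*q_{i-1} + q_{i-2} with p_{-2}=0, p_{-1}=1, q_{-2}=1, q_{-1}=0):
  i=0: a_0=21, p_0 = 21*1 + 0 = 21, q_0 = 21*0 + 1 = 1.
  i=1: a_1=1, p_1 = 1*21 + 1 = 22, q_1 = 1*1 + 0 = 1.
  i=2: a_2=3, p_2 = 3*22 + 21 = 87, q_2 = 3*1 + 1 = 4.
  i=3: a_3=1, p_3 = 1*87 + 22 = 109, q_3 = 1*4 + 1 = 5.
  i=4: a_4=6, p_4 = 6*109 + 87 = 741, q_4 = 6*5 + 4 = 34.
  i=5: a_5=2, p_5 = 2*741 + 109 = 1591, q_5 = 2*34 + 5 = 73.
  i=6: a_6=6, p_6 = 6*1591 + 741 = 10287, q_6 = 6*73 + 34 = 472.
  i=7: a_7=1, p_7 = 1*10287 + 1591 = 11878, q_7 = 1*472 + 73 = 545.
  i=8: a_8=3, p_8 = 3*11878 + 10287 = 45921, q_8 = 3*545 + 472 = 2107.
  i=9: a_9=1, p_9 = 1*45921 + 11878 = 57799, q_9 = 1*2107 + 545 = 2652.
Check: 57799^2 - 475*2652^2 = 3340724401 - 3340724400 = 1, so (x, y) = (57799, 2652) solves the equation, and by the theorem it is the least positive solution.

(x, y) = (57799, 2652)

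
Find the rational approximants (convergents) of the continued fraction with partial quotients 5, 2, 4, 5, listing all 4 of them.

5/1, 11/2, 49/9, 256/47

Using the convergent recurrence p_i = a_i*p_{i-1} + p_{i-2}, q_i = a_i*q_{i-1} + q_{i-2} with p_{-2}=0, p_{-1}=1, q_{-2}=1, q_{-1}=0:
  i=0: a_0=5, p_0 = 5*1 + 0 = 5, q_0 = 5*0 + 1 = 1.
  i=1: a_1=2, p_1 = 2*5 + 1 = 11, q_1 = 2*1 + 0 = 2.
  i=2: a_2=4, p_2 = 4*11 + 5 = 49, q_2 = 4*2 + 1 = 9.
  i=3: a_3=5, p_3 = 5*49 + 11 = 256, q_3 = 5*9 + 2 = 47.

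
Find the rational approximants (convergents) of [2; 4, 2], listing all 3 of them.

2/1, 9/4, 20/9

Using the convergent recurrence p_i = a_i*p_{i-1} + p_{i-2}, q_i = a_i*q_{i-1} + q_{i-2} with p_{-2}=0, p_{-1}=1, q_{-2}=1, q_{-1}=0:
  i=0: a_0=2, p_0 = 2*1 + 0 = 2, q_0 = 2*0 + 1 = 1.
  i=1: a_1=4, p_1 = 4*2 + 1 = 9, q_1 = 4*1 + 0 = 4.
  i=2: a_2=2, p_2 = 2*9 + 2 = 20, q_2 = 2*4 + 1 = 9.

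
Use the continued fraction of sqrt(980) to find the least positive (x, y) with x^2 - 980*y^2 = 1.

First expand sqrt(980) as a continued fraction. With x_i = (sqrt(980) + m_i)/d_i and (m_0, d_0) = (0, 1): a_0 = floor(sqrt(980)) = 31, since 31^2 = 961 <= 980 < 1024 = 32^2.
Iterate m_{i+1} = d_i*a_i - m_i, d_{i+1} = (980 - m_{i+1}^2)/d_i, a_{i+1} = floor((a_0 + m_{i+1})/d_{i+1}):
  m_1 = 1*31 - 0 = 31, d_1 = (980 - 31^2)/1 = 19/1 = 19, a_1 = floor((31 + 31)/19) = 3.
  m_2 = 19*3 - 31 = 26, d_2 = (980 - 26^2)/19 = 304/19 = 16, a_2 = floor((31 + 26)/16) = 3.
  m_3 = 16*3 - 26 = 22, d_3 = (980 - 22^2)/16 = 496/16 = 31, a_3 = floor((31 + 22)/31) = 1.
  m_4 = 31*1 - 22 = 9, d_4 = (980 - 9^2)/31 = 899/31 = 29, a_4 = floor((31 + 9)/29) = 1.
  m_5 = 29*1 - 9 = 20, d_5 = (980 - 20^2)/29 = 580/29 = 20, a_5 = floor((31 + 20)/20) = 2.
  m_6 = 20*2 - 20 = 20, d_6 = (980 - 20^2)/20 = 580/20 = 29, a_6 = floor((31 + 20)/29) = 1.
  m_7 = 29*1 - 20 = 9, d_7 = (980 - 9^2)/29 = 899/29 = 31, a_7 = floor((31 + 9)/31) = 1.
  m_8 = 31*1 - 9 = 22, d_8 = (980 - 22^2)/31 = 496/31 = 16, a_8 = floor((31 + 22)/16) = 3.
  m_9 = 16*3 - 22 = 26, d_9 = (980 - 26^2)/16 = 304/16 = 19, a_9 = floor((31 + 26)/19) = 3.
  m_10 = 19*3 - 26 = 31, d_10 = (980 - 31^2)/19 = 19/19 = 1, a_10 = floor((31 + 31)/1) = 62.
  m_11 = 1*62 - 31 = 31, d_11 = (980 - 31^2)/1 = 19/1 = 19: (m_11, d_11) = (m_1, d_1) = (31, 19), so from here the quotients repeat a_1, ..., a_10; the period length is 10.
So sqrt(980) = [31; (3, 3, 1, 1, 2, 1, 1, 3, 3, 62)] with period length k = 10.
k is even, so the fundamental solution of x^2 - 980y^2 = 1 is (p_{k-1}, q_{k-1}) = (p_9, q_9); compute convergents through index 9.
Convergents (p_i = a_i*p_{i-1} + p_{i-2}, q_i = a_i*q_{i-1} + q_{i-2} with p_{-2}=0, p_{-1}=1, q_{-2}=1, q_{-1}=0):
  i=0: a_0=31, p_0 = 31*1 + 0 = 31, q_0 = 31*0 + 1 = 1.
  i=1: a_1=3, p_1 = 3*31 + 1 = 94, q_1 = 3*1 + 0 = 3.
  i=2: a_2=3, p_2 = 3*94 + 31 = 313, q_2 = 3*3 + 1 = 10.
  i=3: a_3=1, p_3 = 1*313 + 94 = 407, q_3 = 1*10 + 3 = 13.
  i=4: a_4=1, p_4 = 1*407 + 313 = 720, q_4 = 1*13 + 10 = 23.
  i=5: a_5=2, p_5 = 2*720 + 407 = 1847, q_5 = 2*23 + 13 = 59.
  i=6: a_6=1, p_6 = 1*1847 + 720 = 2567, q_6 = 1*59 + 23 = 82.
  i=7: a_7=1, p_7 = 1*2567 + 1847 = 4414, q_7 = 1*82 + 59 = 141.
  i=8: a_8=3, p_8 = 3*4414 + 2567 = 15809, q_8 = 3*141 + 82 = 505.
  i=9: a_9=3, p_9 = 3*15809 + 4414 = 51841, q_9 = 3*505 + 141 = 1656.
Check: 51841^2 - 980*1656^2 = 2687489281 - 2687489280 = 1, so (x, y) = (51841, 1656) solves the equation, and by the theorem it is the least positive solution.

(x, y) = (51841, 1656)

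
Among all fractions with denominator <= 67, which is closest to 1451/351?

Expand x = 1451/351 as a continued fraction with the Euclidean algorithm:
  1451 = 4*351 + 47, so a_0 = 4.
  351 = 7*47 + 22, so a_1 = 7.
  47 = 2*22 + 3, so a_2 = 2.
  22 = 7*3 + 1, so a_3 = 7.
  3 = 3*1 + 0, so a_4 = 3.
so x = [4; 7, 2, 7, 3].
Convergents (p_i = a_i*p_{i-1} + p_{i-2}, q_i = a_i*q_{i-1} + q_{i-2} with p_{-2}=0, p_{-1}=1, q_{-2}=1, q_{-1}=0), until the denominator exceeds 67:
  i=0: a_0=4, p_0 = 4*1 + 0 = 4, q_0 = 4*0 + 1 = 1.
  i=1: a_1=7, p_1 = 7*4 + 1 = 29, q_1 = 7*1 + 0 = 7.
  i=2: a_2=2, p_2 = 2*29 + 4 = 62, q_2 = 2*7 + 1 = 15.
  i=3: a_3=7, p_3 = 7*62 + 29 = 463, q_3 = 7*15 + 7 = 112.
q_3 = 112 > 67, so the last convergent with denominator <= 67 is p_2/q_2 = 62/15.
The closest fraction with denominator <= 67 is either p_2/q_2 or the intermediate fraction (k*p_2 + p_1)/(k*q_2 + q_1) with the largest k >= 1 whose denominator stays <= 67; these approach x as k grows, and every other convergent or intermediate fraction in range is farther away.
Largest k: floor((67 - q_1)/q_2) = floor((67 - 7)/15) = 4.
That gives (4*62 + 29)/(4*15 + 7) = 277/67.
Compare the errors: |x - 62/15| = |1451*15 - 62*351|/(351*15) = 3/5265, and |x - 277/67| = |1451*67 - 277*351|/(351*67) = 10/23517.
Cross-multiplying, 10*5265 = 52650 < 70551 = 3*23517, so 10/23517 is smaller: the intermediate fraction 277/67 is closer to x than 62/15.

277/67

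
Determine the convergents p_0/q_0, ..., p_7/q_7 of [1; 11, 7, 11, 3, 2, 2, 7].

Using the convergent recurrence p_i = a_i*p_{i-1} + p_{i-2}, q_i = a_i*q_{i-1} + q_{i-2} with p_{-2}=0, p_{-1}=1, q_{-2}=1, q_{-1}=0:
  i=0: a_0=1, p_0 = 1*1 + 0 = 1, q_0 = 1*0 + 1 = 1.
  i=1: a_1=11, p_1 = 11*1 + 1 = 12, q_1 = 11*1 + 0 = 11.
  i=2: a_2=7, p_2 = 7*12 + 1 = 85, q_2 = 7*11 + 1 = 78.
  i=3: a_3=11, p_3 = 11*85 + 12 = 947, q_3 = 11*78 + 11 = 869.
  i=4: a_4=3, p_4 = 3*947 + 85 = 2926, q_4 = 3*869 + 78 = 2685.
  i=5: a_5=2, p_5 = 2*2926 + 947 = 6799, q_5 = 2*2685 + 869 = 6239.
  i=6: a_6=2, p_6 = 2*6799 + 2926 = 16524, q_6 = 2*6239 + 2685 = 15163.
  i=7: a_7=7, p_7 = 7*16524 + 6799 = 122467, q_7 = 7*15163 + 6239 = 112380.

1/1, 12/11, 85/78, 947/869, 2926/2685, 6799/6239, 16524/15163, 122467/112380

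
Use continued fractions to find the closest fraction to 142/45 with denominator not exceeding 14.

41/13

Expand x = 142/45 as a continued fraction with the Euclidean algorithm:
  142 = 3*45 + 7, so a_0 = 3.
  45 = 6*7 + 3, so a_1 = 6.
  7 = 2*3 + 1, so a_2 = 2.
  3 = 3*1 + 0, so a_3 = 3.
so x = [3; 6, 2, 3].
Convergents (p_i = a_i*p_{i-1} + p_{i-2}, q_i = a_i*q_{i-1} + q_{i-2} with p_{-2}=0, p_{-1}=1, q_{-2}=1, q_{-1}=0), until the denominator exceeds 14:
  i=0: a_0=3, p_0 = 3*1 + 0 = 3, q_0 = 3*0 + 1 = 1.
  i=1: a_1=6, p_1 = 6*3 + 1 = 19, q_1 = 6*1 + 0 = 6.
  i=2: a_2=2, p_2 = 2*19 + 3 = 41, q_2 = 2*6 + 1 = 13.
  i=3: a_3=3, p_3 = 3*41 + 19 = 142, q_3 = 3*13 + 6 = 45.
q_3 = 45 > 14, so the last convergent with denominator <= 14 is p_2/q_2 = 41/13.
The closest fraction with denominator <= 14 is either p_2/q_2 or the intermediate fraction (k*p_2 + p_1)/(k*q_2 + q_1) with the largest k >= 1 whose denominator stays <= 14; these approach x as k grows, and every other convergent or intermediate fraction in range is farther away.
Largest k: floor((14 - q_1)/q_2) = floor((14 - 6)/13) = 0.
Since k = 0, no intermediate fraction beyond p_2/q_2 has denominator <= 14, so the convergent 41/13 is the closest (its error is |142*13 - 41*45|/(45*13) = 1/585).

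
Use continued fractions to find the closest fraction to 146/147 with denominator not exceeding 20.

Expand x = 146/147 as a continued fraction with the Euclidean algorithm:
  146 = 0*147 + 146, so a_0 = 0.
  147 = 1*146 + 1, so a_1 = 1.
  146 = 146*1 + 0, so a_2 = 146.
so x = [0; 1, 146].
Convergents (p_i = a_i*p_{i-1} + p_{i-2}, q_i = a_i*q_{i-1} + q_{i-2} with p_{-2}=0, p_{-1}=1, q_{-2}=1, q_{-1}=0), until the denominator exceeds 20:
  i=0: a_0=0, p_0 = 0*1 + 0 = 0, q_0 = 0*0 + 1 = 1.
  i=1: a_1=1, p_1 = 1*0 + 1 = 1, q_1 = 1*1 + 0 = 1.
  i=2: a_2=146, p_2 = 146*1 + 0 = 146, q_2 = 146*1 + 1 = 147.
q_2 = 147 > 20, so the last convergent with denominator <= 20 is p_1/q_1 = 1/1.
The closest fraction with denominator <= 20 is either p_1/q_1 or the intermediate fraction (k*p_1 + p_0)/(k*q_1 + q_0) with the largest k >= 1 whose denominator stays <= 20; these approach x as k grows, and every other convergent or intermediate fraction in range is farther away.
Largest k: floor((20 - q_0)/q_1) = floor((20 - 1)/1) = 19.
That gives (19*1 + 0)/(19*1 + 1) = 19/20.
Compare the errors: |x - 1/1| = |146*1 - 1*147|/(147*1) = 1/147, and |x - 19/20| = |146*20 - 19*147|/(147*20) = 127/2940.
Cross-multiplying, 1*2940 = 2940 < 18669 = 127*147, so 1/147 is smaller: the convergent 1/1 is closer to x than 19/20.

1/1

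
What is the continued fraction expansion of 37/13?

Run the Euclidean algorithm on 37 and 13; the successive quotients are the partial quotients a_0, a_1, ... (each step inverts the fractional part left over by the previous one):
  37 = 2*13 + 11, so a_0 = 2.
  13 = 1*11 + 2, so a_1 = 1.
  11 = 5*2 + 1, so a_2 = 5.
  2 = 2*1 + 0, so a_3 = 2.
The remainder reaches 0 after 4 divisions, so the expansion has 4 partial quotients, read off in order.

[2; 1, 5, 2]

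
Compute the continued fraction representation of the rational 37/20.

[1; 1, 5, 1, 2]

Run the Euclidean algorithm on 37 and 20; the successive quotients are the partial quotients a_0, a_1, ... (each step inverts the fractional part left over by the previous one):
  37 = 1*20 + 17, so a_0 = 1.
  20 = 1*17 + 3, so a_1 = 1.
  17 = 5*3 + 2, so a_2 = 5.
  3 = 1*2 + 1, so a_3 = 1.
  2 = 2*1 + 0, so a_4 = 2.
The remainder reaches 0 after 5 divisions, so the expansion has 5 partial quotients, read off in order.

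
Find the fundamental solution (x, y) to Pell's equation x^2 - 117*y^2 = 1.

(x, y) = (649, 60)

First expand sqrt(117) as a continued fraction. With x_i = (sqrt(117) + m_i)/d_i and (m_0, d_0) = (0, 1): a_0 = floor(sqrt(117)) = 10, since 10^2 = 100 <= 117 < 121 = 11^2.
Iterate m_{i+1} = d_i*a_i - m_i, d_{i+1} = (117 - m_{i+1}^2)/d_i, a_{i+1} = floor((a_0 + m_{i+1})/d_{i+1}):
  m_1 = 1*10 - 0 = 10, d_1 = (117 - 10^2)/1 = 17/1 = 17, a_1 = floor((10 + 10)/17) = 1.
  m_2 = 17*1 - 10 = 7, d_2 = (117 - 7^2)/17 = 68/17 = 4, a_2 = floor((10 + 7)/4) = 4.
  m_3 = 4*4 - 7 = 9, d_3 = (117 - 9^2)/4 = 36/4 = 9, a_3 = floor((10 + 9)/9) = 2.
  m_4 = 9*2 - 9 = 9, d_4 = (117 - 9^2)/9 = 36/9 = 4, a_4 = floor((10 + 9)/4) = 4.
  m_5 = 4*4 - 9 = 7, d_5 = (117 - 7^2)/4 = 68/4 = 17, a_5 = floor((10 + 7)/17) = 1.
  m_6 = 17*1 - 7 = 10, d_6 = (117 - 10^2)/17 = 17/17 = 1, a_6 = floor((10 + 10)/1) = 20.
  m_7 = 1*20 - 10 = 10, d_7 = (117 - 10^2)/1 = 17/1 = 17: (m_7, d_7) = (m_1, d_1) = (10, 17), so from here the quotients repeat a_1, ..., a_6; the period length is 6.
So sqrt(117) = [10; (1, 4, 2, 4, 1, 20)] with period length k = 6.
k is even, so the fundamental solution of x^2 - 117y^2 = 1 is (p_{k-1}, q_{k-1}) = (p_5, q_5); compute convergents through index 5.
Convergents (p_i = a_i*p_{i-1} + p_{i-2}, q_i = a_i*q_{i-1} + q_{i-2} with p_{-2}=0, p_{-1}=1, q_{-2}=1, q_{-1}=0):
  i=0: a_0=10, p_0 = 10*1 + 0 = 10, q_0 = 10*0 + 1 = 1.
  i=1: a_1=1, p_1 = 1*10 + 1 = 11, q_1 = 1*1 + 0 = 1.
  i=2: a_2=4, p_2 = 4*11 + 10 = 54, q_2 = 4*1 + 1 = 5.
  i=3: a_3=2, p_3 = 2*54 + 11 = 119, q_3 = 2*5 + 1 = 11.
  i=4: a_4=4, p_4 = 4*119 + 54 = 530, q_4 = 4*11 + 5 = 49.
  i=5: a_5=1, p_5 = 1*530 + 119 = 649, q_5 = 1*49 + 11 = 60.
Check: 649^2 - 117*60^2 = 421201 - 421200 = 1, so (x, y) = (649, 60) solves the equation, and by the theorem it is the least positive solution.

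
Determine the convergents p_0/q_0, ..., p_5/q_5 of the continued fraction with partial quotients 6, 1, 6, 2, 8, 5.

6/1, 7/1, 48/7, 103/15, 872/127, 4463/650

Using the convergent recurrence p_i = a_i*p_{i-1} + p_{i-2}, q_i = a_i*q_{i-1} + q_{i-2} with p_{-2}=0, p_{-1}=1, q_{-2}=1, q_{-1}=0:
  i=0: a_0=6, p_0 = 6*1 + 0 = 6, q_0 = 6*0 + 1 = 1.
  i=1: a_1=1, p_1 = 1*6 + 1 = 7, q_1 = 1*1 + 0 = 1.
  i=2: a_2=6, p_2 = 6*7 + 6 = 48, q_2 = 6*1 + 1 = 7.
  i=3: a_3=2, p_3 = 2*48 + 7 = 103, q_3 = 2*7 + 1 = 15.
  i=4: a_4=8, p_4 = 8*103 + 48 = 872, q_4 = 8*15 + 7 = 127.
  i=5: a_5=5, p_5 = 5*872 + 103 = 4463, q_5 = 5*127 + 15 = 650.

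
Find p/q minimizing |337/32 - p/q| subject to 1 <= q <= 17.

179/17

Expand x = 337/32 as a continued fraction with the Euclidean algorithm:
  337 = 10*32 + 17, so a_0 = 10.
  32 = 1*17 + 15, so a_1 = 1.
  17 = 1*15 + 2, so a_2 = 1.
  15 = 7*2 + 1, so a_3 = 7.
  2 = 2*1 + 0, so a_4 = 2.
so x = [10; 1, 1, 7, 2].
Convergents (p_i = a_i*p_{i-1} + p_{i-2}, q_i = a_i*q_{i-1} + q_{i-2} with p_{-2}=0, p_{-1}=1, q_{-2}=1, q_{-1}=0), until the denominator exceeds 17:
  i=0: a_0=10, p_0 = 10*1 + 0 = 10, q_0 = 10*0 + 1 = 1.
  i=1: a_1=1, p_1 = 1*10 + 1 = 11, q_1 = 1*1 + 0 = 1.
  i=2: a_2=1, p_2 = 1*11 + 10 = 21, q_2 = 1*1 + 1 = 2.
  i=3: a_3=7, p_3 = 7*21 + 11 = 158, q_3 = 7*2 + 1 = 15.
  i=4: a_4=2, p_4 = 2*158 + 21 = 337, q_4 = 2*15 + 2 = 32.
q_4 = 32 > 17, so the last convergent with denominator <= 17 is p_3/q_3 = 158/15.
The closest fraction with denominator <= 17 is either p_3/q_3 or the intermediate fraction (k*p_3 + p_2)/(k*q_3 + q_2) with the largest k >= 1 whose denominator stays <= 17; these approach x as k grows, and every other convergent or intermediate fraction in range is farther away.
Largest k: floor((17 - q_2)/q_3) = floor((17 - 2)/15) = 1.
That gives (1*158 + 21)/(1*15 + 2) = 179/17.
Compare the errors: |x - 158/15| = |337*15 - 158*32|/(32*15) = 1/480, and |x - 179/17| = |337*17 - 179*32|/(32*17) = 1/544.
Cross-multiplying, 1*480 = 480 < 544 = 1*544, so 1/544 is smaller: the intermediate fraction 179/17 is closer to x than 158/15.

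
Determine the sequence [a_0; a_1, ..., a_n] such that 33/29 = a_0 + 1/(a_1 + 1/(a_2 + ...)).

Run the Euclidean algorithm on 33 and 29; the successive quotients are the partial quotients a_0, a_1, ... (each step inverts the fractional part left over by the previous one):
  33 = 1*29 + 4, so a_0 = 1.
  29 = 7*4 + 1, so a_1 = 7.
  4 = 4*1 + 0, so a_2 = 4.
The remainder reaches 0 after 3 divisions, so the expansion has 3 partial quotients, read off in order.

[1; 7, 4]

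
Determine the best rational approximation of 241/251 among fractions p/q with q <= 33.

24/25

Expand x = 241/251 as a continued fraction with the Euclidean algorithm:
  241 = 0*251 + 241, so a_0 = 0.
  251 = 1*241 + 10, so a_1 = 1.
  241 = 24*10 + 1, so a_2 = 24.
  10 = 10*1 + 0, so a_3 = 10.
so x = [0; 1, 24, 10].
Convergents (p_i = a_i*p_{i-1} + p_{i-2}, q_i = a_i*q_{i-1} + q_{i-2} with p_{-2}=0, p_{-1}=1, q_{-2}=1, q_{-1}=0), until the denominator exceeds 33:
  i=0: a_0=0, p_0 = 0*1 + 0 = 0, q_0 = 0*0 + 1 = 1.
  i=1: a_1=1, p_1 = 1*0 + 1 = 1, q_1 = 1*1 + 0 = 1.
  i=2: a_2=24, p_2 = 24*1 + 0 = 24, q_2 = 24*1 + 1 = 25.
  i=3: a_3=10, p_3 = 10*24 + 1 = 241, q_3 = 10*25 + 1 = 251.
q_3 = 251 > 33, so the last convergent with denominator <= 33 is p_2/q_2 = 24/25.
The closest fraction with denominator <= 33 is either p_2/q_2 or the intermediate fraction (k*p_2 + p_1)/(k*q_2 + q_1) with the largest k >= 1 whose denominator stays <= 33; these approach x as k grows, and every other convergent or intermediate fraction in range is farther away.
Largest k: floor((33 - q_1)/q_2) = floor((33 - 1)/25) = 1.
That gives (1*24 + 1)/(1*25 + 1) = 25/26.
Compare the errors: |x - 24/25| = |241*25 - 24*251|/(251*25) = 1/6275, and |x - 25/26| = |241*26 - 25*251|/(251*26) = 9/6526.
Cross-multiplying, 1*6526 = 6526 < 56475 = 9*6275, so 1/6275 is smaller: the convergent 24/25 is closer to x than 25/26.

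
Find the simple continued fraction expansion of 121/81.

Run the Euclidean algorithm on 121 and 81; the successive quotients are the partial quotients a_0, a_1, ... (each step inverts the fractional part left over by the previous one):
  121 = 1*81 + 40, so a_0 = 1.
  81 = 2*40 + 1, so a_1 = 2.
  40 = 40*1 + 0, so a_2 = 40.
The remainder reaches 0 after 3 divisions, so the expansion has 3 partial quotients, read off in order.

[1; 2, 40]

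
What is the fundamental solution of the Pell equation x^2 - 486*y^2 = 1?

First expand sqrt(486) as a continued fraction. With x_i = (sqrt(486) + m_i)/d_i and (m_0, d_0) = (0, 1): a_0 = floor(sqrt(486)) = 22, since 22^2 = 484 <= 486 < 529 = 23^2.
Iterate m_{i+1} = d_i*a_i - m_i, d_{i+1} = (486 - m_{i+1}^2)/d_i, a_{i+1} = floor((a_0 + m_{i+1})/d_{i+1}):
  m_1 = 1*22 - 0 = 22, d_1 = (486 - 22^2)/1 = 2/1 = 2, a_1 = floor((22 + 22)/2) = 22.
  m_2 = 2*22 - 22 = 22, d_2 = (486 - 22^2)/2 = 2/2 = 1, a_2 = floor((22 + 22)/1) = 44.
  m_3 = 1*44 - 22 = 22, d_3 = (486 - 22^2)/1 = 2/1 = 2: (m_3, d_3) = (m_1, d_1) = (22, 2), so from here the quotients repeat a_1, a_2; the period length is 2.
So sqrt(486) = [22; (22, 44)] with period length k = 2.
k is even, so the fundamental solution of x^2 - 486y^2 = 1 is (p_{k-1}, q_{k-1}) = (p_1, q_1); compute convergents through index 1.
Convergents (p_i = a_i*p_{i-1} + p_{i-2}, q_i = a_i*q_{i-1} + q_{i-2} with p_{-2}=0, p_{-1}=1, q_{-2}=1, q_{-1}=0):
  i=0: a_0=22, p_0 = 22*1 + 0 = 22, q_0 = 22*0 + 1 = 1.
  i=1: a_1=22, p_1 = 22*22 + 1 = 485, q_1 = 22*1 + 0 = 22.
Check: 485^2 - 486*22^2 = 235225 - 235224 = 1, so (x, y) = (485, 22) solves the equation, and by the theorem it is the least positive solution.

(x, y) = (485, 22)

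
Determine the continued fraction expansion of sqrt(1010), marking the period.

[31; (1, 3, 1, 1, 3, 1, 62)]

Write x_i = (sqrt(1010) + m_i)/d_i with (m_0, d_0) = (0, 1). a_0 = floor(sqrt(1010)) = 31, since 31^2 = 961 <= 1010 < 1024 = 32^2.
Iterate m_{i+1} = d_i*a_i - m_i, d_{i+1} = (1010 - m_{i+1}^2)/d_i, a_{i+1} = floor((a_0 + m_{i+1})/d_{i+1}):
  m_1 = 1*31 - 0 = 31, d_1 = (1010 - 31^2)/1 = 49/1 = 49, a_1 = floor((31 + 31)/49) = 1.
  m_2 = 49*1 - 31 = 18, d_2 = (1010 - 18^2)/49 = 686/49 = 14, a_2 = floor((31 + 18)/14) = 3.
  m_3 = 14*3 - 18 = 24, d_3 = (1010 - 24^2)/14 = 434/14 = 31, a_3 = floor((31 + 24)/31) = 1.
  m_4 = 31*1 - 24 = 7, d_4 = (1010 - 7^2)/31 = 961/31 = 31, a_4 = floor((31 + 7)/31) = 1.
  m_5 = 31*1 - 7 = 24, d_5 = (1010 - 24^2)/31 = 434/31 = 14, a_5 = floor((31 + 24)/14) = 3.
  m_6 = 14*3 - 24 = 18, d_6 = (1010 - 18^2)/14 = 686/14 = 49, a_6 = floor((31 + 18)/49) = 1.
  m_7 = 49*1 - 18 = 31, d_7 = (1010 - 31^2)/49 = 49/49 = 1, a_7 = floor((31 + 31)/1) = 62.
  m_8 = 1*62 - 31 = 31, d_8 = (1010 - 31^2)/1 = 49/1 = 49: (m_8, d_8) = (m_1, d_1) = (31, 49), so from here the quotients repeat a_1, ..., a_7; the period length is 7.
Hence the expansion of sqrt(1010) is a_0 = 31 followed by the repeating block 1, 3, 1, 1, 3, 1, 62 (period 7).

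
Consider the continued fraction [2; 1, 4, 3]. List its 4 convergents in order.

Using the convergent recurrence p_i = a_i*p_{i-1} + p_{i-2}, q_i = a_i*q_{i-1} + q_{i-2} with p_{-2}=0, p_{-1}=1, q_{-2}=1, q_{-1}=0:
  i=0: a_0=2, p_0 = 2*1 + 0 = 2, q_0 = 2*0 + 1 = 1.
  i=1: a_1=1, p_1 = 1*2 + 1 = 3, q_1 = 1*1 + 0 = 1.
  i=2: a_2=4, p_2 = 4*3 + 2 = 14, q_2 = 4*1 + 1 = 5.
  i=3: a_3=3, p_3 = 3*14 + 3 = 45, q_3 = 3*5 + 1 = 16.

2/1, 3/1, 14/5, 45/16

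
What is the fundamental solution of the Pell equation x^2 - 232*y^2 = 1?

(x, y) = (19603, 1287)

First expand sqrt(232) as a continued fraction. With x_i = (sqrt(232) + m_i)/d_i and (m_0, d_0) = (0, 1): a_0 = floor(sqrt(232)) = 15, since 15^2 = 225 <= 232 < 256 = 16^2.
Iterate m_{i+1} = d_i*a_i - m_i, d_{i+1} = (232 - m_{i+1}^2)/d_i, a_{i+1} = floor((a_0 + m_{i+1})/d_{i+1}):
  m_1 = 1*15 - 0 = 15, d_1 = (232 - 15^2)/1 = 7/1 = 7, a_1 = floor((15 + 15)/7) = 4.
  m_2 = 7*4 - 15 = 13, d_2 = (232 - 13^2)/7 = 63/7 = 9, a_2 = floor((15 + 13)/9) = 3.
  m_3 = 9*3 - 13 = 14, d_3 = (232 - 14^2)/9 = 36/9 = 4, a_3 = floor((15 + 14)/4) = 7.
  m_4 = 4*7 - 14 = 14, d_4 = (232 - 14^2)/4 = 36/4 = 9, a_4 = floor((15 + 14)/9) = 3.
  m_5 = 9*3 - 14 = 13, d_5 = (232 - 13^2)/9 = 63/9 = 7, a_5 = floor((15 + 13)/7) = 4.
  m_6 = 7*4 - 13 = 15, d_6 = (232 - 15^2)/7 = 7/7 = 1, a_6 = floor((15 + 15)/1) = 30.
  m_7 = 1*30 - 15 = 15, d_7 = (232 - 15^2)/1 = 7/1 = 7: (m_7, d_7) = (m_1, d_1) = (15, 7), so from here the quotients repeat a_1, ..., a_6; the period length is 6.
So sqrt(232) = [15; (4, 3, 7, 3, 4, 30)] with period length k = 6.
k is even, so the fundamental solution of x^2 - 232y^2 = 1 is (p_{k-1}, q_{k-1}) = (p_5, q_5); compute convergents through index 5.
Convergents (p_i = a_i*p_{i-1} + p_{i-2}, q_i = a_i*q_{i-1} + q_{i-2} with p_{-2}=0, p_{-1}=1, q_{-2}=1, q_{-1}=0):
  i=0: a_0=15, p_0 = 15*1 + 0 = 15, q_0 = 15*0 + 1 = 1.
  i=1: a_1=4, p_1 = 4*15 + 1 = 61, q_1 = 4*1 + 0 = 4.
  i=2: a_2=3, p_2 = 3*61 + 15 = 198, q_2 = 3*4 + 1 = 13.
  i=3: a_3=7, p_3 = 7*198 + 61 = 1447, q_3 = 7*13 + 4 = 95.
  i=4: a_4=3, p_4 = 3*1447 + 198 = 4539, q_4 = 3*95 + 13 = 298.
  i=5: a_5=4, p_5 = 4*4539 + 1447 = 19603, q_5 = 4*298 + 95 = 1287.
Check: 19603^2 - 232*1287^2 = 384277609 - 384277608 = 1, so (x, y) = (19603, 1287) solves the equation, and by the theorem it is the least positive solution.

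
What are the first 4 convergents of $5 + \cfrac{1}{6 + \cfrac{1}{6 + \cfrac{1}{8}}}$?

5/1, 31/6, 191/37, 1559/302

Using the convergent recurrence p_i = a_i*p_{i-1} + p_{i-2}, q_i = a_i*q_{i-1} + q_{i-2} with p_{-2}=0, p_{-1}=1, q_{-2}=1, q_{-1}=0:
  i=0: a_0=5, p_0 = 5*1 + 0 = 5, q_0 = 5*0 + 1 = 1.
  i=1: a_1=6, p_1 = 6*5 + 1 = 31, q_1 = 6*1 + 0 = 6.
  i=2: a_2=6, p_2 = 6*31 + 5 = 191, q_2 = 6*6 + 1 = 37.
  i=3: a_3=8, p_3 = 8*191 + 31 = 1559, q_3 = 8*37 + 6 = 302.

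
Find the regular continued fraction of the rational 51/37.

Run the Euclidean algorithm on 51 and 37; the successive quotients are the partial quotients a_0, a_1, ... (each step inverts the fractional part left over by the previous one):
  51 = 1*37 + 14, so a_0 = 1.
  37 = 2*14 + 9, so a_1 = 2.
  14 = 1*9 + 5, so a_2 = 1.
  9 = 1*5 + 4, so a_3 = 1.
  5 = 1*4 + 1, so a_4 = 1.
  4 = 4*1 + 0, so a_5 = 4.
The remainder reaches 0 after 6 divisions, so the expansion has 6 partial quotients, read off in order.

[1; 2, 1, 1, 1, 4]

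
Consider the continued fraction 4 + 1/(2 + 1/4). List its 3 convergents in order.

4/1, 9/2, 40/9

Using the convergent recurrence p_i = a_i*p_{i-1} + p_{i-2}, q_i = a_i*q_{i-1} + q_{i-2} with p_{-2}=0, p_{-1}=1, q_{-2}=1, q_{-1}=0:
  i=0: a_0=4, p_0 = 4*1 + 0 = 4, q_0 = 4*0 + 1 = 1.
  i=1: a_1=2, p_1 = 2*4 + 1 = 9, q_1 = 2*1 + 0 = 2.
  i=2: a_2=4, p_2 = 4*9 + 4 = 40, q_2 = 4*2 + 1 = 9.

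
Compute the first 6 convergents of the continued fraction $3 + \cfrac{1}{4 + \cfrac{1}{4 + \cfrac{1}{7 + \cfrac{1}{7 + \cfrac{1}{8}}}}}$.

3/1, 13/4, 55/17, 398/123, 2841/878, 23126/7147

Using the convergent recurrence p_i = a_i*p_{i-1} + p_{i-2}, q_i = a_i*q_{i-1} + q_{i-2} with p_{-2}=0, p_{-1}=1, q_{-2}=1, q_{-1}=0:
  i=0: a_0=3, p_0 = 3*1 + 0 = 3, q_0 = 3*0 + 1 = 1.
  i=1: a_1=4, p_1 = 4*3 + 1 = 13, q_1 = 4*1 + 0 = 4.
  i=2: a_2=4, p_2 = 4*13 + 3 = 55, q_2 = 4*4 + 1 = 17.
  i=3: a_3=7, p_3 = 7*55 + 13 = 398, q_3 = 7*17 + 4 = 123.
  i=4: a_4=7, p_4 = 7*398 + 55 = 2841, q_4 = 7*123 + 17 = 878.
  i=5: a_5=8, p_5 = 8*2841 + 398 = 23126, q_5 = 8*878 + 123 = 7147.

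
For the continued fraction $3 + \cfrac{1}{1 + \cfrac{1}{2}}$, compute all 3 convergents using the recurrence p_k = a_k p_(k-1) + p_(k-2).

Using the convergent recurrence p_i = a_i*p_{i-1} + p_{i-2}, q_i = a_i*q_{i-1} + q_{i-2} with p_{-2}=0, p_{-1}=1, q_{-2}=1, q_{-1}=0:
  i=0: a_0=3, p_0 = 3*1 + 0 = 3, q_0 = 3*0 + 1 = 1.
  i=1: a_1=1, p_1 = 1*3 + 1 = 4, q_1 = 1*1 + 0 = 1.
  i=2: a_2=2, p_2 = 2*4 + 3 = 11, q_2 = 2*1 + 1 = 3.

3/1, 4/1, 11/3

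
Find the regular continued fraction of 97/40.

[2; 2, 2, 1, 5]

Run the Euclidean algorithm on 97 and 40; the successive quotients are the partial quotients a_0, a_1, ... (each step inverts the fractional part left over by the previous one):
  97 = 2*40 + 17, so a_0 = 2.
  40 = 2*17 + 6, so a_1 = 2.
  17 = 2*6 + 5, so a_2 = 2.
  6 = 1*5 + 1, so a_3 = 1.
  5 = 5*1 + 0, so a_4 = 5.
The remainder reaches 0 after 5 divisions, so the expansion has 5 partial quotients, read off in order.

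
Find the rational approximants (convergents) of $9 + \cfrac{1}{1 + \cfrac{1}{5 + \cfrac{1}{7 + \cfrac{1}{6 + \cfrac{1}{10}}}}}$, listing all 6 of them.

Using the convergent recurrence p_i = a_i*p_{i-1} + p_{i-2}, q_i = a_i*q_{i-1} + q_{i-2} with p_{-2}=0, p_{-1}=1, q_{-2}=1, q_{-1}=0:
  i=0: a_0=9, p_0 = 9*1 + 0 = 9, q_0 = 9*0 + 1 = 1.
  i=1: a_1=1, p_1 = 1*9 + 1 = 10, q_1 = 1*1 + 0 = 1.
  i=2: a_2=5, p_2 = 5*10 + 9 = 59, q_2 = 5*1 + 1 = 6.
  i=3: a_3=7, p_3 = 7*59 + 10 = 423, q_3 = 7*6 + 1 = 43.
  i=4: a_4=6, p_4 = 6*423 + 59 = 2597, q_4 = 6*43 + 6 = 264.
  i=5: a_5=10, p_5 = 10*2597 + 423 = 26393, q_5 = 10*264 + 43 = 2683.

9/1, 10/1, 59/6, 423/43, 2597/264, 26393/2683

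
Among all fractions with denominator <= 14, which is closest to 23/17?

19/14

Expand x = 23/17 as a continued fraction with the Euclidean algorithm:
  23 = 1*17 + 6, so a_0 = 1.
  17 = 2*6 + 5, so a_1 = 2.
  6 = 1*5 + 1, so a_2 = 1.
  5 = 5*1 + 0, so a_3 = 5.
so x = [1; 2, 1, 5].
Convergents (p_i = a_i*p_{i-1} + p_{i-2}, q_i = a_i*q_{i-1} + q_{i-2} with p_{-2}=0, p_{-1}=1, q_{-2}=1, q_{-1}=0), until the denominator exceeds 14:
  i=0: a_0=1, p_0 = 1*1 + 0 = 1, q_0 = 1*0 + 1 = 1.
  i=1: a_1=2, p_1 = 2*1 + 1 = 3, q_1 = 2*1 + 0 = 2.
  i=2: a_2=1, p_2 = 1*3 + 1 = 4, q_2 = 1*2 + 1 = 3.
  i=3: a_3=5, p_3 = 5*4 + 3 = 23, q_3 = 5*3 + 2 = 17.
q_3 = 17 > 14, so the last convergent with denominator <= 14 is p_2/q_2 = 4/3.
The closest fraction with denominator <= 14 is either p_2/q_2 or the intermediate fraction (k*p_2 + p_1)/(k*q_2 + q_1) with the largest k >= 1 whose denominator stays <= 14; these approach x as k grows, and every other convergent or intermediate fraction in range is farther away.
Largest k: floor((14 - q_1)/q_2) = floor((14 - 2)/3) = 4.
That gives (4*4 + 3)/(4*3 + 2) = 19/14.
Compare the errors: |x - 4/3| = |23*3 - 4*17|/(17*3) = 1/51, and |x - 19/14| = |23*14 - 19*17|/(17*14) = 1/238.
Cross-multiplying, 1*51 = 51 < 238 = 1*238, so 1/238 is smaller: the intermediate fraction 19/14 is closer to x than 4/3.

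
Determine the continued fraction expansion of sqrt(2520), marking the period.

[50; (5, 100)]

Write x_i = (sqrt(2520) + m_i)/d_i with (m_0, d_0) = (0, 1). a_0 = floor(sqrt(2520)) = 50, since 50^2 = 2500 <= 2520 < 2601 = 51^2.
Iterate m_{i+1} = d_i*a_i - m_i, d_{i+1} = (2520 - m_{i+1}^2)/d_i, a_{i+1} = floor((a_0 + m_{i+1})/d_{i+1}):
  m_1 = 1*50 - 0 = 50, d_1 = (2520 - 50^2)/1 = 20/1 = 20, a_1 = floor((50 + 50)/20) = 5.
  m_2 = 20*5 - 50 = 50, d_2 = (2520 - 50^2)/20 = 20/20 = 1, a_2 = floor((50 + 50)/1) = 100.
  m_3 = 1*100 - 50 = 50, d_3 = (2520 - 50^2)/1 = 20/1 = 20: (m_3, d_3) = (m_1, d_1) = (50, 20), so from here the quotients repeat a_1, a_2; the period length is 2.
Hence the expansion of sqrt(2520) is a_0 = 50 followed by the repeating block 5, 100 (period 2).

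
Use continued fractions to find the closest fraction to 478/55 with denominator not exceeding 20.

Expand x = 478/55 as a continued fraction with the Euclidean algorithm:
  478 = 8*55 + 38, so a_0 = 8.
  55 = 1*38 + 17, so a_1 = 1.
  38 = 2*17 + 4, so a_2 = 2.
  17 = 4*4 + 1, so a_3 = 4.
  4 = 4*1 + 0, so a_4 = 4.
so x = [8; 1, 2, 4, 4].
Convergents (p_i = a_i*p_{i-1} + p_{i-2}, q_i = a_i*q_{i-1} + q_{i-2} with p_{-2}=0, p_{-1}=1, q_{-2}=1, q_{-1}=0), until the denominator exceeds 20:
  i=0: a_0=8, p_0 = 8*1 + 0 = 8, q_0 = 8*0 + 1 = 1.
  i=1: a_1=1, p_1 = 1*8 + 1 = 9, q_1 = 1*1 + 0 = 1.
  i=2: a_2=2, p_2 = 2*9 + 8 = 26, q_2 = 2*1 + 1 = 3.
  i=3: a_3=4, p_3 = 4*26 + 9 = 113, q_3 = 4*3 + 1 = 13.
  i=4: a_4=4, p_4 = 4*113 + 26 = 478, q_4 = 4*13 + 3 = 55.
q_4 = 55 > 20, so the last convergent with denominator <= 20 is p_3/q_3 = 113/13.
The closest fraction with denominator <= 20 is either p_3/q_3 or the intermediate fraction (k*p_3 + p_2)/(k*q_3 + q_2) with the largest k >= 1 whose denominator stays <= 20; these approach x as k grows, and every other convergent or intermediate fraction in range is farther away.
Largest k: floor((20 - q_2)/q_3) = floor((20 - 3)/13) = 1.
That gives (1*113 + 26)/(1*13 + 3) = 139/16.
Compare the errors: |x - 113/13| = |478*13 - 113*55|/(55*13) = 1/715, and |x - 139/16| = |478*16 - 139*55|/(55*16) = 3/880.
Cross-multiplying, 1*880 = 880 < 2145 = 3*715, so 1/715 is smaller: the convergent 113/13 is closer to x than 139/16.

113/13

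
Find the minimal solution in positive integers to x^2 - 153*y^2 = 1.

First expand sqrt(153) as a continued fraction. With x_i = (sqrt(153) + m_i)/d_i and (m_0, d_0) = (0, 1): a_0 = floor(sqrt(153)) = 12, since 12^2 = 144 <= 153 < 169 = 13^2.
Iterate m_{i+1} = d_i*a_i - m_i, d_{i+1} = (153 - m_{i+1}^2)/d_i, a_{i+1} = floor((a_0 + m_{i+1})/d_{i+1}):
  m_1 = 1*12 - 0 = 12, d_1 = (153 - 12^2)/1 = 9/1 = 9, a_1 = floor((12 + 12)/9) = 2.
  m_2 = 9*2 - 12 = 6, d_2 = (153 - 6^2)/9 = 117/9 = 13, a_2 = floor((12 + 6)/13) = 1.
  m_3 = 13*1 - 6 = 7, d_3 = (153 - 7^2)/13 = 104/13 = 8, a_3 = floor((12 + 7)/8) = 2.
  m_4 = 8*2 - 7 = 9, d_4 = (153 - 9^2)/8 = 72/8 = 9, a_4 = floor((12 + 9)/9) = 2.
  m_5 = 9*2 - 9 = 9, d_5 = (153 - 9^2)/9 = 72/9 = 8, a_5 = floor((12 + 9)/8) = 2.
  m_6 = 8*2 - 9 = 7, d_6 = (153 - 7^2)/8 = 104/8 = 13, a_6 = floor((12 + 7)/13) = 1.
  m_7 = 13*1 - 7 = 6, d_7 = (153 - 6^2)/13 = 117/13 = 9, a_7 = floor((12 + 6)/9) = 2.
  m_8 = 9*2 - 6 = 12, d_8 = (153 - 12^2)/9 = 9/9 = 1, a_8 = floor((12 + 12)/1) = 24.
  m_9 = 1*24 - 12 = 12, d_9 = (153 - 12^2)/1 = 9/1 = 9: (m_9, d_9) = (m_1, d_1) = (12, 9), so from here the quotients repeat a_1, ..., a_8; the period length is 8.
So sqrt(153) = [12; (2, 1, 2, 2, 2, 1, 2, 24)] with period length k = 8.
k is even, so the fundamental solution of x^2 - 153y^2 = 1 is (p_{k-1}, q_{k-1}) = (p_7, q_7); compute convergents through index 7.
Convergents (p_i = a_i*p_{i-1} + p_{i-2}, q_i = a_i*q_{i-1} + q_{i-2} with p_{-2}=0, p_{-1}=1, q_{-2}=1, q_{-1}=0):
  i=0: a_0=12, p_0 = 12*1 + 0 = 12, q_0 = 12*0 + 1 = 1.
  i=1: a_1=2, p_1 = 2*12 + 1 = 25, q_1 = 2*1 + 0 = 2.
  i=2: a_2=1, p_2 = 1*25 + 12 = 37, q_2 = 1*2 + 1 = 3.
  i=3: a_3=2, p_3 = 2*37 + 25 = 99, q_3 = 2*3 + 2 = 8.
  i=4: a_4=2, p_4 = 2*99 + 37 = 235, q_4 = 2*8 + 3 = 19.
  i=5: a_5=2, p_5 = 2*235 + 99 = 569, q_5 = 2*19 + 8 = 46.
  i=6: a_6=1, p_6 = 1*569 + 235 = 804, q_6 = 1*46 + 19 = 65.
  i=7: a_7=2, p_7 = 2*804 + 569 = 2177, q_7 = 2*65 + 46 = 176.
Check: 2177^2 - 153*176^2 = 4739329 - 4739328 = 1, so (x, y) = (2177, 176) solves the equation, and by the theorem it is the least positive solution.

(x, y) = (2177, 176)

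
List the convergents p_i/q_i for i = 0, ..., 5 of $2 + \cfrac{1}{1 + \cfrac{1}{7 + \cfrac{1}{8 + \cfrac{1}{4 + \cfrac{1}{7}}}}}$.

2/1, 3/1, 23/8, 187/65, 771/268, 5584/1941

Using the convergent recurrence p_i = a_i*p_{i-1} + p_{i-2}, q_i = a_i*q_{i-1} + q_{i-2} with p_{-2}=0, p_{-1}=1, q_{-2}=1, q_{-1}=0:
  i=0: a_0=2, p_0 = 2*1 + 0 = 2, q_0 = 2*0 + 1 = 1.
  i=1: a_1=1, p_1 = 1*2 + 1 = 3, q_1 = 1*1 + 0 = 1.
  i=2: a_2=7, p_2 = 7*3 + 2 = 23, q_2 = 7*1 + 1 = 8.
  i=3: a_3=8, p_3 = 8*23 + 3 = 187, q_3 = 8*8 + 1 = 65.
  i=4: a_4=4, p_4 = 4*187 + 23 = 771, q_4 = 4*65 + 8 = 268.
  i=5: a_5=7, p_5 = 7*771 + 187 = 5584, q_5 = 7*268 + 65 = 1941.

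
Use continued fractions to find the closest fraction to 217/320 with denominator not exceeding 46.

19/28

Expand x = 217/320 as a continued fraction with the Euclidean algorithm:
  217 = 0*320 + 217, so a_0 = 0.
  320 = 1*217 + 103, so a_1 = 1.
  217 = 2*103 + 11, so a_2 = 2.
  103 = 9*11 + 4, so a_3 = 9.
  11 = 2*4 + 3, so a_4 = 2.
  4 = 1*3 + 1, so a_5 = 1.
  3 = 3*1 + 0, so a_6 = 3.
so x = [0; 1, 2, 9, 2, 1, 3].
Convergents (p_i = a_i*p_{i-1} + p_{i-2}, q_i = a_i*q_{i-1} + q_{i-2} with p_{-2}=0, p_{-1}=1, q_{-2}=1, q_{-1}=0), until the denominator exceeds 46:
  i=0: a_0=0, p_0 = 0*1 + 0 = 0, q_0 = 0*0 + 1 = 1.
  i=1: a_1=1, p_1 = 1*0 + 1 = 1, q_1 = 1*1 + 0 = 1.
  i=2: a_2=2, p_2 = 2*1 + 0 = 2, q_2 = 2*1 + 1 = 3.
  i=3: a_3=9, p_3 = 9*2 + 1 = 19, q_3 = 9*3 + 1 = 28.
  i=4: a_4=2, p_4 = 2*19 + 2 = 40, q_4 = 2*28 + 3 = 59.
q_4 = 59 > 46, so the last convergent with denominator <= 46 is p_3/q_3 = 19/28.
The closest fraction with denominator <= 46 is either p_3/q_3 or the intermediate fraction (k*p_3 + p_2)/(k*q_3 + q_2) with the largest k >= 1 whose denominator stays <= 46; these approach x as k grows, and every other convergent or intermediate fraction in range is farther away.
Largest k: floor((46 - q_2)/q_3) = floor((46 - 3)/28) = 1.
That gives (1*19 + 2)/(1*28 + 3) = 21/31.
Compare the errors: |x - 19/28| = |217*28 - 19*320|/(320*28) = 4/8960, and |x - 21/31| = |217*31 - 21*320|/(320*31) = 7/9920.
Cross-multiplying, 4*9920 = 39680 < 62720 = 7*8960, so 4/8960 is smaller: the convergent 19/28 is closer to x than 21/31.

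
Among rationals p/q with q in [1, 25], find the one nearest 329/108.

Expand x = 329/108 as a continued fraction with the Euclidean algorithm:
  329 = 3*108 + 5, so a_0 = 3.
  108 = 21*5 + 3, so a_1 = 21.
  5 = 1*3 + 2, so a_2 = 1.
  3 = 1*2 + 1, so a_3 = 1.
  2 = 2*1 + 0, so a_4 = 2.
so x = [3; 21, 1, 1, 2].
Convergents (p_i = a_i*p_{i-1} + p_{i-2}, q_i = a_i*q_{i-1} + q_{i-2} with p_{-2}=0, p_{-1}=1, q_{-2}=1, q_{-1}=0), until the denominator exceeds 25:
  i=0: a_0=3, p_0 = 3*1 + 0 = 3, q_0 = 3*0 + 1 = 1.
  i=1: a_1=21, p_1 = 21*3 + 1 = 64, q_1 = 21*1 + 0 = 21.
  i=2: a_2=1, p_2 = 1*64 + 3 = 67, q_2 = 1*21 + 1 = 22.
  i=3: a_3=1, p_3 = 1*67 + 64 = 131, q_3 = 1*22 + 21 = 43.
q_3 = 43 > 25, so the last convergent with denominator <= 25 is p_2/q_2 = 67/22.
The closest fraction with denominator <= 25 is either p_2/q_2 or the intermediate fraction (k*p_2 + p_1)/(k*q_2 + q_1) with the largest k >= 1 whose denominator stays <= 25; these approach x as k grows, and every other convergent or intermediate fraction in range is farther away.
Largest k: floor((25 - q_1)/q_2) = floor((25 - 21)/22) = 0.
Since k = 0, no intermediate fraction beyond p_2/q_2 has denominator <= 25, so the convergent 67/22 is the closest (its error is |329*22 - 67*108|/(108*22) = 2/2376).

67/22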